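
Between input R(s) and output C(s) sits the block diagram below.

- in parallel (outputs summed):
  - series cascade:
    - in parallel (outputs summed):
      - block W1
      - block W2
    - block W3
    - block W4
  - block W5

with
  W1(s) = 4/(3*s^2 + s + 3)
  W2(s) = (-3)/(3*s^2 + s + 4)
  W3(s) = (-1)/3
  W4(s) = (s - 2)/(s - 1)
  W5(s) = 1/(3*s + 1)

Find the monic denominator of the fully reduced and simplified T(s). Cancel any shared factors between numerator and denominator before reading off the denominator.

(1) parallel reduction of W1, W2 -> (3*s^2 + s + 7)/(9*s^4 + 6*s^3 + 22*s^2 + 7*s + 12)
(2) combine (W1+W2), W3, W4 in series -> (-3*s^3 + 5*s^2 - 5*s + 14)/(27*s^5 - 9*s^4 + 48*s^3 - 45*s^2 + 15*s - 36)
(3) reduce the parallel group ((W1+W2)*W3*W4), W5 -> (27*s^5 - 18*s^4 + 60*s^3 - 55*s^2 + 52*s - 22)/(81*s^6 + 135*s^4 - 87*s^3 - 93*s - 36)
No further cancellation is possible in the step-3 result, so that is T(s). Its denominator becomes monic after dividing by the leading coefficient 81.

Therefore the answer is s^6 + 5*s^4/3 - 29*s^3/27 - 31*s/27 - 4/9.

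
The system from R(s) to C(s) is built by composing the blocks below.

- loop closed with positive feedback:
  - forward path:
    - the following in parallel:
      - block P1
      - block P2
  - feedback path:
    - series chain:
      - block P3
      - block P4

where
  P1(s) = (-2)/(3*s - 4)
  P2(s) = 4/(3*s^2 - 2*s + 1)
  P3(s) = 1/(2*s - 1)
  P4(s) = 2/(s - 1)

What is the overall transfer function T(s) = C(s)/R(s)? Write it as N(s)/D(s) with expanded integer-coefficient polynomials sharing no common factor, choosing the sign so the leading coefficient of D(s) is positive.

Answer: (-12*s^4 + 50*s^3 - 90*s^2 + 70*s - 18)/(18*s^5 - 63*s^4 + 85*s^3 - 47*s^2 - 9*s + 32)

Working:
Step 1. combine P1, P2 in parallel -> (-6*s^2 + 16*s - 18)/(9*s^3 - 18*s^2 + 11*s - 4)
Step 2. combine P3, P4 in series -> 2/(2*s^2 - 3*s + 1)
Step 3. collapse the loop ((P1+P2) forward, (P3*P4) return) - this is the overall T(s), already in the required normalized form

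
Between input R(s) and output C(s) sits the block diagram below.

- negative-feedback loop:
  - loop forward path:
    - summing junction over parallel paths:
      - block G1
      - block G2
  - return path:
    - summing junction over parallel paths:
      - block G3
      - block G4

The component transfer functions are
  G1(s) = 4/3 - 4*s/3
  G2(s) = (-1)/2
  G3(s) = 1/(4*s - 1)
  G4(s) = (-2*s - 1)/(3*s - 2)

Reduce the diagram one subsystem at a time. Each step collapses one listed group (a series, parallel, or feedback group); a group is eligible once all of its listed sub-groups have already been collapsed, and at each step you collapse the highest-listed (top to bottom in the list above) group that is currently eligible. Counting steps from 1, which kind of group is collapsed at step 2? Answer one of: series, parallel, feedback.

Reducing step by step:

[1] combine G1, G2 in parallel
[2] parallel reduction of G3, G4
[3] collapse the loop ((G1+G2) forward, (G3+G4) return)
Step 2: parallel.

Answer: parallel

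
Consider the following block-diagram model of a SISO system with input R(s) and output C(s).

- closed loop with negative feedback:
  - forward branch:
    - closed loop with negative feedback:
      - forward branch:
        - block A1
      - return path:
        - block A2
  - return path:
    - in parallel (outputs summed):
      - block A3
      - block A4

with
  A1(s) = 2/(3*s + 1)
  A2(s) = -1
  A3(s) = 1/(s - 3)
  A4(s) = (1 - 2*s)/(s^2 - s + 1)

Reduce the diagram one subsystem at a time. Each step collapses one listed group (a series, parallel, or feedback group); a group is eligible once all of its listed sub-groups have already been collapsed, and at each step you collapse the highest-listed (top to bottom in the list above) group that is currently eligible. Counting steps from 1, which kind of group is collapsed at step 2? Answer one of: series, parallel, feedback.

(1) close the feedback loop around A1, A2
(2) combine A3, A4 in parallel
(3) reduce the feedback loop with forward [A1/(1+A1*A2)] and return (A3+A4)
The group at step 2 is a parallel group.

Therefore the answer is parallel.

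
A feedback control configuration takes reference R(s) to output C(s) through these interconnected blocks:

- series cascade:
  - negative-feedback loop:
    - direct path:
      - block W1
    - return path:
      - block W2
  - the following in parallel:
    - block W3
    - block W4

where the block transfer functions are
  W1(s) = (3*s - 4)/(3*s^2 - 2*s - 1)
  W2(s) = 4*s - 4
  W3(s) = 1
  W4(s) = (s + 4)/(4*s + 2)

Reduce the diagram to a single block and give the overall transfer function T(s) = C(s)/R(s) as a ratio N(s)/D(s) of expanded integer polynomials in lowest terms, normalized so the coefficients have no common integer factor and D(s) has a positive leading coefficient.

The answer is (15*s^2 - 2*s - 24)/(60*s^3 - 90*s^2 + 30).

Reasoning:
Step 1: apply the feedback formula to W1, W2 gives (3*s - 4)/(15*s^2 - 30*s + 15)
Step 2: parallel reduction of W3, W4 gives (5*s + 6)/(4*s + 2)
Step 3: combine [W1/(1+W1*W2)], (W3+W4) in series, which is the overall transfer function T(s) = C(s)/R(s) in lowest terms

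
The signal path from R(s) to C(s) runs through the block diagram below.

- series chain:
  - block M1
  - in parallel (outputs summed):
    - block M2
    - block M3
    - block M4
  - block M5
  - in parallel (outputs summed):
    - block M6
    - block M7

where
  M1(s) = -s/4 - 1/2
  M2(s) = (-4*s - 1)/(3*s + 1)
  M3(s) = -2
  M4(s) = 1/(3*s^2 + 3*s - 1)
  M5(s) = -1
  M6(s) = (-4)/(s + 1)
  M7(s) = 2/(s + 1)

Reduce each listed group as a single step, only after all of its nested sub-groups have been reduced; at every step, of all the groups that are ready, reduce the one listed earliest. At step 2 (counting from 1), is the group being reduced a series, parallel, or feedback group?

Step 1 - reduce the parallel group M2, M3, M4
Step 2 - add M6, M7 (parallel)
Step 3 - combine M1, (M2+M3+M4), M5, (M6+M7) in series
Step 2 collapses a parallel group.

Final answer: parallel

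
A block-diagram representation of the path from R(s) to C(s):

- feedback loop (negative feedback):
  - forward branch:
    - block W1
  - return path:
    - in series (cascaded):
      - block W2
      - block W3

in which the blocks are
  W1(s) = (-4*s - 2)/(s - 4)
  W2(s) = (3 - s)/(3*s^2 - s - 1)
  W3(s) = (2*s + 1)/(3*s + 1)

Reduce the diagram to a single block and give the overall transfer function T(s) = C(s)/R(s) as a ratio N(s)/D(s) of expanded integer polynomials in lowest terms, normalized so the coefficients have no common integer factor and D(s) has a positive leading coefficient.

Step 1. cascade W2, W3 gives (-2*s^2 + 5*s + 3)/(9*s^3 - 4*s - 1)
Step 2. close the feedback loop around W1, (W2*W3): this yields T(s), and no further normalization is needed

Final answer: (-36*s^4 - 18*s^3 + 16*s^2 + 12*s + 2)/(9*s^4 - 28*s^3 - 20*s^2 - 7*s - 2)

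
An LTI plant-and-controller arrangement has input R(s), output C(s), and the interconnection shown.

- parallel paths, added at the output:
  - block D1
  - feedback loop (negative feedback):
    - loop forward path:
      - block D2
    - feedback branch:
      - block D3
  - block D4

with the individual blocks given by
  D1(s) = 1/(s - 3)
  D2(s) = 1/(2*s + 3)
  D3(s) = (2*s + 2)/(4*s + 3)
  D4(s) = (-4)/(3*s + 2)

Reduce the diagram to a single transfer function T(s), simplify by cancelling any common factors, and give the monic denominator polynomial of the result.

The answer is s^4 + s^3/6 - 155*s^2/24 - 197*s/24 - 11/4.

Reasoning:
[1] close the feedback loop around D2, D3 = (4*s + 3)/(8*s^2 + 20*s + 11)
[2] combine D1, [D2/(1+D2*D3)], D4 in parallel = (4*s^3 + 73*s^2 + 224*s + 136)/(24*s^4 + 4*s^3 - 155*s^2 - 197*s - 66)
That last expression is T(s), already simplified. Scaling its denominator by 1/24 (the reciprocal of the leading coefficient) yields the monic denominator.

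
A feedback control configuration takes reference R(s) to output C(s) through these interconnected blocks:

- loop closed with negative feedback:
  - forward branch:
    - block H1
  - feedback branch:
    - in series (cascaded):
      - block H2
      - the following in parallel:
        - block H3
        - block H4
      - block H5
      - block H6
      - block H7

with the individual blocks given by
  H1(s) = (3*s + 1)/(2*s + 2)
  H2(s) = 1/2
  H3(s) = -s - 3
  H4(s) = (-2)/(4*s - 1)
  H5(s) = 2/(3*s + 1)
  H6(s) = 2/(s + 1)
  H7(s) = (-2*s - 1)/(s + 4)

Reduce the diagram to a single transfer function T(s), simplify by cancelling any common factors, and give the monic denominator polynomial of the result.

(1) parallel reduction of H3, H4: (-4*s^2 - 11*s + 1)/(4*s - 1)
(2) combine H2, (H3+H4), H5, H6, H7 in series: (16*s^3 + 52*s^2 + 18*s - 2)/(12*s^4 + 61*s^3 + 52*s^2 - s - 4)
(3) collapse the loop (H1 forward, (H2*(H3+H4)*H5*H6*H7) return): (12*s^4 + 61*s^3 + 52*s^2 - s - 4)/(8*s^4 + 62*s^3 + 112*s^2 + 32*s - 10)
That last expression is T(s), already simplified. Scaling its denominator by 1/8 (the reciprocal of the leading coefficient) yields the monic denominator.

Answer: s^4 + 31*s^3/4 + 14*s^2 + 4*s - 5/4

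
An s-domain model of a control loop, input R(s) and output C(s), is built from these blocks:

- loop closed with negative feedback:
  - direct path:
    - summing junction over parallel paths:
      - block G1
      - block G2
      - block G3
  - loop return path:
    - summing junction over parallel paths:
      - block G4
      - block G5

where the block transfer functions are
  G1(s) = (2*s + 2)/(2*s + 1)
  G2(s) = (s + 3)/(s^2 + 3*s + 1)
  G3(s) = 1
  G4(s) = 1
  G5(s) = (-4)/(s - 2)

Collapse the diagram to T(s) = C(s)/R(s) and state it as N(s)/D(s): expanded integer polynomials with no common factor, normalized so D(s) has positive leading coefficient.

First reduce the diagram to T(s).

[1] add G1, G2, G3 (parallel) = (4*s^3 + 17*s^2 + 20*s + 6)/(2*s^3 + 7*s^2 + 5*s + 1)
[2] reduce the parallel group G4, G5 = (s - 6)/(s - 2)
[3] close the feedback loop around (G1+G2+G3), (G4+G5); the result is T(s) itself (integer coefficients, no common factor, positive leading denominator coefficient)

Answer: (4*s^4 + 9*s^3 - 14*s^2 - 34*s - 12)/(6*s^4 - 4*s^3 - 91*s^2 - 123*s - 38)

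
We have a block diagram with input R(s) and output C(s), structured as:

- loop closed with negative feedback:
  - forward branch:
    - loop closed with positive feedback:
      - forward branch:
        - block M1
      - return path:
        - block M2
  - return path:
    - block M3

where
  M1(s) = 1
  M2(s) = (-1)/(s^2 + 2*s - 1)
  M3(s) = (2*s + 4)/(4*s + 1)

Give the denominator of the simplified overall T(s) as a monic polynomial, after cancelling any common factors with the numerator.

The answer is s^3 + 17*s^2/6 + 4*s/3 - 2/3.

Reasoning:
Step 1: apply the feedback formula to M1, M2 gives (s^2 + 2*s - 1)/(s^2 + 2*s)
Step 2: apply the feedback formula to [M1/(1-M1*M2)], M3 gives (4*s^3 + 9*s^2 - 2*s - 1)/(6*s^3 + 17*s^2 + 8*s - 4)
No further cancellation is possible in the step-2 result, so that is T(s). Its denominator becomes monic after dividing by the leading coefficient 6.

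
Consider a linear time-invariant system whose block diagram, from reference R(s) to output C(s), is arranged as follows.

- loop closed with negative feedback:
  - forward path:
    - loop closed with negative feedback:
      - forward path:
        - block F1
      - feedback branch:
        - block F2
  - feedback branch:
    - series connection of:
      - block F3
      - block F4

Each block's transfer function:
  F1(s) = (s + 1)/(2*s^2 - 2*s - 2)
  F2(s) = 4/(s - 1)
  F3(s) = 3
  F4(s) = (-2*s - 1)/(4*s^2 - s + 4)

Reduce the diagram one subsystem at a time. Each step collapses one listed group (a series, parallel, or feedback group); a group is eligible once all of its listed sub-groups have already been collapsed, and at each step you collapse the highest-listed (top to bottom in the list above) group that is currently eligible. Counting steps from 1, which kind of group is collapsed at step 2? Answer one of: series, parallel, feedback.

Reducing step by step:

[1] close the feedback loop around F1, F2
[2] cascade F3, F4
[3] collapse the loop ([F1/(1+F1*F2)] forward, (F3*F4) return)
Step 2: series.

Answer: series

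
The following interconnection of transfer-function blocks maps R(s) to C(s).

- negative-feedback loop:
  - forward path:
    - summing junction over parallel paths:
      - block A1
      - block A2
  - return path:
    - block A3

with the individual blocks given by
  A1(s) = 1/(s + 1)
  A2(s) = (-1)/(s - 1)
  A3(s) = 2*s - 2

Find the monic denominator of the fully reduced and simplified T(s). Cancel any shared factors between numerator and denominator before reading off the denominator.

The answer is s^2 - 4*s + 3.

Reasoning:
1. sum the parallel branches A1, A2, giving (-2)/(s^2 - 1)
2. close the feedback loop around (A1+A2), A3, giving (-2)/(s^2 - 4*s + 3)
That last expression is T(s), already simplified, and its denominator is already monic.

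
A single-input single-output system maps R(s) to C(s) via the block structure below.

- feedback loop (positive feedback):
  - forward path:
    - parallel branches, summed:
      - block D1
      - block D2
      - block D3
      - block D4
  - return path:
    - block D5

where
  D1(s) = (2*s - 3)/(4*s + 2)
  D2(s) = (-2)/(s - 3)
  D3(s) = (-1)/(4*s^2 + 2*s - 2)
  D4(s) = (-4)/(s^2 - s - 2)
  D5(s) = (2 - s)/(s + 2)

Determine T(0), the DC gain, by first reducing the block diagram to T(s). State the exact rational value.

1. parallel reduction of D1, D2, D3, D4; result (4*s^5 - 40*s^4 + 21*s^3 + 145*s^2 - 48*s - 20)/(8*s^5 - 32*s^4 + 6*s^3 + 56*s^2 - 2*s - 12)
2. close the feedback loop around (D1+D2+D3+D4), D5; result (4*s^6 - 32*s^5 - 59*s^4 + 187*s^3 + 242*s^2 - 116*s - 40)/(12*s^6 - 64*s^5 + 43*s^4 + 171*s^3 - 228*s^2 + 60*s + 16)
Evaluating the step-2 result (the overall T(s)) at s = 0 gives T(0) = -40/16 = -5/2.

Therefore the answer is -5/2.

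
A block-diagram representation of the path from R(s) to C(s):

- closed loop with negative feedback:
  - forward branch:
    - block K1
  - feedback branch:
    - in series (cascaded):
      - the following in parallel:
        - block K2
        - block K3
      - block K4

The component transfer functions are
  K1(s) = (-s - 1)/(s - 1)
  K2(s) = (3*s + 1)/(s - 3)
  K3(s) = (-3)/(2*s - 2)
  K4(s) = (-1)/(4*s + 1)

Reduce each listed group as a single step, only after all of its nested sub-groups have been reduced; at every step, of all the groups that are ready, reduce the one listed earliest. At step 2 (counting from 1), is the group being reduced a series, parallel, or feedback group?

(1) sum the parallel branches K2, K3
(2) combine (K2+K3), K4 in series
(3) feedback reduction of K1, ((K2+K3)*K4)
Step 2 collapses a series group.

Final answer: series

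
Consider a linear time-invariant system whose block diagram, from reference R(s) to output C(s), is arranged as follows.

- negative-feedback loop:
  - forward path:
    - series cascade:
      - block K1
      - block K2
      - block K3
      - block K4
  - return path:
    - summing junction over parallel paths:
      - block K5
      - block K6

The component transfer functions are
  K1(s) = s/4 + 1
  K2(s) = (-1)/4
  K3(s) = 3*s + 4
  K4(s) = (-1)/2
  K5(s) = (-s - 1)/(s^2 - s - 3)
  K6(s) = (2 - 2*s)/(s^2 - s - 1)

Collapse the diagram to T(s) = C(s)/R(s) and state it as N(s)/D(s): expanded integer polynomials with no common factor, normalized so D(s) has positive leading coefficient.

(1) cascade K1, K2, K3, K4 -> 3*s^2/32 + s/2 + 1/2
(2) combine K5, K6 in parallel -> (-3*s^3 + 4*s^2 + 6*s - 5)/(s^4 - 2*s^3 - 3*s^2 + 4*s + 3)
(3) close the feedback loop around (K1*K2*K3*K4), (K5+K6), giving the overall T(s)

Answer: (-3*s^6 - 10*s^5 + 25*s^4 + 68*s^3 - 25*s^2 - 112*s - 48)/(9*s^5 + 4*s^4 + 30*s^3 - 49*s^2 - 144*s - 16)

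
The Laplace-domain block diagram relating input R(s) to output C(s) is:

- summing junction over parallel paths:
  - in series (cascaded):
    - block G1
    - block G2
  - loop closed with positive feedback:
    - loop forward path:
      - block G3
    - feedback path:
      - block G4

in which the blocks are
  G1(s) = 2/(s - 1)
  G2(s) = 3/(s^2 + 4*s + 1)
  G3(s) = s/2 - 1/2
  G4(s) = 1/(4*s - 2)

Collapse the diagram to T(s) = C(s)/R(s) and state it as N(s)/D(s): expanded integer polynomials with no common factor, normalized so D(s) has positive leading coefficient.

Step 1 - series reduction of G1, G2: 6/(s^3 + 3*s^2 - 3*s - 1)
Step 2 - close the feedback loop around G3, G4: (4*s^2 - 6*s + 2)/(7*s - 3)
Step 3 - sum the parallel branches (G1*G2), [G3/(1-G3*G4)]; the result is T(s) itself (integer coefficients, no common factor, positive leading denominator coefficient)

Hence the answer: (4*s^5 + 6*s^4 - 28*s^3 + 20*s^2 + 42*s - 20)/(7*s^4 + 18*s^3 - 30*s^2 + 2*s + 3)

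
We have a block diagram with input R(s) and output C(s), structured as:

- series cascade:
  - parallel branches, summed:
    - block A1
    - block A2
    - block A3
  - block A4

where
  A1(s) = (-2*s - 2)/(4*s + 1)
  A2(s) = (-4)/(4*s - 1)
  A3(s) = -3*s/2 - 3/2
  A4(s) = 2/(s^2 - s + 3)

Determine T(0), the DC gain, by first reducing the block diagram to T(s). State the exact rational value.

The answer is 1/3.

Reasoning:
Step 1. add A1, A2, A3 (parallel) -> (-48*s^3 - 64*s^2 - 41*s - 1)/(32*s^2 - 2)
Step 2. cascade (A1+A2+A3), A4 -> (-48*s^3 - 64*s^2 - 41*s - 1)/(16*s^4 - 16*s^3 + 47*s^2 + s - 3)
DC gain: substitute s = 0 into T(s) from step 2: T(0) = -1/(-3) = 1/3.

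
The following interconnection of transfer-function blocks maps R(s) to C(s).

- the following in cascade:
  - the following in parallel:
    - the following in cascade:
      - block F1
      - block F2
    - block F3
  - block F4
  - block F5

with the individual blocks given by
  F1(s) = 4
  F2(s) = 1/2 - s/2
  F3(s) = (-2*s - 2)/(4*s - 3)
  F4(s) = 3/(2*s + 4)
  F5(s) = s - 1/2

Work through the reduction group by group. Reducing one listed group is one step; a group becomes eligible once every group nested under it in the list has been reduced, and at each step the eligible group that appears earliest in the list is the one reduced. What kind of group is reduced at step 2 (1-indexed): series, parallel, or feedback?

Step 1: reduce the series chain F1, F2
Step 2: sum the parallel branches (F1*F2), F3
Step 3: reduce the series chain ((F1*F2)+F3), F4, F5
So the answer for step 2 is parallel.

Therefore the answer is parallel.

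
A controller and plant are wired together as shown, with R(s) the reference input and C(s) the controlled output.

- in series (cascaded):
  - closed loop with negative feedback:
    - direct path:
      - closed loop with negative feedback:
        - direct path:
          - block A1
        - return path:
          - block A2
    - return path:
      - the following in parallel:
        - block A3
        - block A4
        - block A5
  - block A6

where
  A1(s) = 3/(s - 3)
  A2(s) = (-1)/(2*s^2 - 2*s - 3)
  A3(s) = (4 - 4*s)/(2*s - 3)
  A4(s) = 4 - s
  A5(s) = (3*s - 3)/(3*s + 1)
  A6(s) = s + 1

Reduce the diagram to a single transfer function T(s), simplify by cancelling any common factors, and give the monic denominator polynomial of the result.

Step 1 - apply the feedback formula to A1, A2 -> (6*s^2 - 6*s - 9)/(2*s^3 - 8*s^2 + 3*s + 6)
Step 2 - add A3, A4, A5 (parallel) -> (-6*s^3 + 25*s^2 - 32*s + 1)/(6*s^2 - 7*s - 3)
Step 3 - close the feedback loop around [A1/(1+A1*A2)], (A3+A4+A5) -> (-36*s^4 + 78*s^3 + 30*s^2 - 81*s - 27)/(24*s^5 - 124*s^4 + 220*s^3 - 12*s^2 - 231*s + 27)
Step 4 - combine [[A1/(1+A1*A2)]/(1+[A1/(1+A1*A2)]*(A3+A4+A5))], A6 in series -> (-36*s^5 + 42*s^4 + 108*s^3 - 51*s^2 - 108*s - 27)/(24*s^5 - 124*s^4 + 220*s^3 - 12*s^2 - 231*s + 27)
Step 4 gives the fully reduced T(s), with no common factor left to cancel. The denominator's leading coefficient is 24, so divide each of its coefficients by 24 to get the monic form.

Final answer: s^5 - 31*s^4/6 + 55*s^3/6 - s^2/2 - 77*s/8 + 9/8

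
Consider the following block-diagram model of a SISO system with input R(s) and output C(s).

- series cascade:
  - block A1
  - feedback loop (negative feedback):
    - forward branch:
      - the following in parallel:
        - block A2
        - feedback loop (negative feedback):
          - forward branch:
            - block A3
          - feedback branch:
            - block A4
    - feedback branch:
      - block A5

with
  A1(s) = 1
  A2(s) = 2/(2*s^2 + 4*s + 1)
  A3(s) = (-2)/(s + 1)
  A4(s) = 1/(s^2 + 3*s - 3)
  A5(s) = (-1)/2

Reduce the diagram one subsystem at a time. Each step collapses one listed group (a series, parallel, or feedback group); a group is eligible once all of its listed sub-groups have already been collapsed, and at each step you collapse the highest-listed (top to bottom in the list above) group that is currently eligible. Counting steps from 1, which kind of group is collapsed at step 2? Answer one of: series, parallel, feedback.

1. feedback reduction of A3, A4
2. add A2, [A3/(1+A3*A4)] (parallel)
3. close the feedback loop around (A2+[A3/(1+A3*A4)]), A5
4. cascade A1, [(A2+[A3/(1+A3*A4)])/(1+(A2+[A3/(1+A3*A4)])*A5)]
So the answer for step 2 is parallel.

Final answer: parallel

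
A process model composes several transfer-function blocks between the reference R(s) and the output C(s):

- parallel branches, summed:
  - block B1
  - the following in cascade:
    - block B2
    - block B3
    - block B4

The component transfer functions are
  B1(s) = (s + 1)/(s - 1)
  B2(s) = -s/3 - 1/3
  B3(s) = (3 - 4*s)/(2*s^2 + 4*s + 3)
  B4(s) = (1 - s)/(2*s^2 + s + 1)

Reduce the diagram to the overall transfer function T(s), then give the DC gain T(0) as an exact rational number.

First reduce the diagram to T(s).

Step 1. series reduction of B2, B3, B4, giving (-4*s^3 + 3*s^2 + 4*s - 3)/(12*s^4 + 30*s^3 + 36*s^2 + 21*s + 9)
Step 2. sum the parallel branches B1, (B2*B3*B4), giving (12*s^5 + 38*s^4 + 73*s^3 + 58*s^2 + 23*s + 12)/(12*s^5 + 18*s^4 + 6*s^3 - 15*s^2 - 12*s - 9)
The step-2 result is T(s). Setting s = 0: T(0) = 12/(-9) = -4/3.

Answer: -4/3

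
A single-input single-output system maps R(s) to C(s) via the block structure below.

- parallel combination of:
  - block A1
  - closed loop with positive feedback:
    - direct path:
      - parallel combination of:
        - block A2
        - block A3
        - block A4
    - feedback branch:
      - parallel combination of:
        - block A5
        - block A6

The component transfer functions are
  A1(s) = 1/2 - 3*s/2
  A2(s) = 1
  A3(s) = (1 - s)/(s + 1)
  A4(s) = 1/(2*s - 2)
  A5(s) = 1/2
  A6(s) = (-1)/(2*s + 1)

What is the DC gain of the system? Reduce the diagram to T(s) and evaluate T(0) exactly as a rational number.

The answer is 19/14.

Reasoning:
Step 1 - sum the parallel branches A2, A3, A4; result (5*s - 3)/(2*s^2 - 2)
Step 2 - combine A5, A6 in parallel; result (2*s - 1)/(4*s + 2)
Step 3 - collapse the loop ((A2+A3+A4) forward, (A5+A6) return); result (20*s^2 - 2*s - 6)/(8*s^3 - 6*s^2 + 3*s - 7)
Step 4 - sum the parallel branches A1, [(A2+A3+A4)/(1-(A2+A3+A4)*(A5+A6))]; result (-24*s^4 + 26*s^3 + 25*s^2 + 20*s - 19)/(16*s^3 - 12*s^2 + 6*s - 14)
DC gain: substitute s = 0 into T(s) from step 4: T(0) = -19/(-14) = 19/14.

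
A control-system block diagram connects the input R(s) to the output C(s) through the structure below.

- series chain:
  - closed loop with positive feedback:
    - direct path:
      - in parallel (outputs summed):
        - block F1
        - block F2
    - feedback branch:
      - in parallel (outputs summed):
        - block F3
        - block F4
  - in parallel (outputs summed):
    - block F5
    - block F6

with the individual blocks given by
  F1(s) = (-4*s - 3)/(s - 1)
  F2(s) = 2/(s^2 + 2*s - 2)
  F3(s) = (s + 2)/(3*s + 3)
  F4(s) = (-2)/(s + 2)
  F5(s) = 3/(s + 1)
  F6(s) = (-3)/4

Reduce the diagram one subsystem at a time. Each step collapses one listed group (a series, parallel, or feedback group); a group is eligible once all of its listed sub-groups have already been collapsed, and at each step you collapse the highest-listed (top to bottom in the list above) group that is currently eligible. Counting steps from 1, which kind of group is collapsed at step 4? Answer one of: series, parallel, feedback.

[1] parallel reduction of F1, F2
[2] sum the parallel branches F3, F4
[3] collapse the loop ((F1+F2) forward, (F3+F4) return)
[4] add F5, F6 (parallel)
[5] cascade [(F1+F2)/(1-(F1+F2)*(F3+F4))], (F5+F6)
At step 4 the group reduced is parallel.

Therefore the answer is parallel.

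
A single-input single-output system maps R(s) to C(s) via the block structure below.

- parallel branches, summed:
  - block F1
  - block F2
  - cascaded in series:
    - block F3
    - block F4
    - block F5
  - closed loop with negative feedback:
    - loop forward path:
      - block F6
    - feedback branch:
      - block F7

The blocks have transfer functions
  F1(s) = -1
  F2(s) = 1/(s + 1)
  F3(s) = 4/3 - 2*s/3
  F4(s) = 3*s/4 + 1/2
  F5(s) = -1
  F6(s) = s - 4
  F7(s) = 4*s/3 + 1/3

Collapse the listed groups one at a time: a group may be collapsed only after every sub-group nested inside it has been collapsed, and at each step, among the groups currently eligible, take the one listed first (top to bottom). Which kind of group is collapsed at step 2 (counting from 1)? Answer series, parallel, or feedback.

Step 1 - multiply F3, F4, F5 (series)
Step 2 - reduce the feedback loop with forward F6 and return F7
Step 3 - reduce the parallel group F1, F2, (F3*F4*F5), [F6/(1+F6*F7)]
At step 2 the group reduced is feedback.

Therefore the answer is feedback.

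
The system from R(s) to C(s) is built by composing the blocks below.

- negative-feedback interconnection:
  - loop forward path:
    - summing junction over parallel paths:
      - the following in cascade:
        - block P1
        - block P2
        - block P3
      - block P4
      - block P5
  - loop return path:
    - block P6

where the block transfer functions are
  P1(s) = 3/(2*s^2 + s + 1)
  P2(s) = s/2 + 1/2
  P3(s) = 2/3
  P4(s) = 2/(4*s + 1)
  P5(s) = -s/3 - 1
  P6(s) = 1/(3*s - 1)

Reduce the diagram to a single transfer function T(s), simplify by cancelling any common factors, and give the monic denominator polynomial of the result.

Step 1 - series reduction of P1, P2, P3; result (s + 1)/(2*s^2 + s + 1)
Step 2 - sum the parallel branches (P1*P2*P3), P4, P5; result (-8*s^4 - 30*s^3 + s^2 + 5*s + 6)/(24*s^3 + 18*s^2 + 15*s + 3)
Step 3 - close the feedback loop around ((P1*P2*P3)+P4+P5), P6; result (-24*s^5 - 82*s^4 + 33*s^3 + 14*s^2 + 13*s - 6)/(64*s^4 + 28*s^2 - s + 3)
That last expression is T(s), already simplified. Scaling its denominator by 1/64 (the reciprocal of the leading coefficient) yields the monic denominator.

Final answer: s^4 + 7*s^2/16 - s/64 + 3/64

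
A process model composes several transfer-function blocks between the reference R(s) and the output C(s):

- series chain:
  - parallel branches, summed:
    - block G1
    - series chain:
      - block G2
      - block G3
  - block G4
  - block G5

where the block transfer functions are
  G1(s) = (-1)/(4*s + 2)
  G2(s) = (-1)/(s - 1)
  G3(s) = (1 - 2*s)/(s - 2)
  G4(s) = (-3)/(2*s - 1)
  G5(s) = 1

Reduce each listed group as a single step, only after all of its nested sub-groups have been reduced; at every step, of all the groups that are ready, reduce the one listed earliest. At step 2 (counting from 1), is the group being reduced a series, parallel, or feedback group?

Answer: parallel

Working:
1. reduce the series chain G2, G3
2. parallel reduction of G1, (G2*G3)
3. series reduction of (G1+(G2*G3)), G4, G5
So the answer for step 2 is parallel.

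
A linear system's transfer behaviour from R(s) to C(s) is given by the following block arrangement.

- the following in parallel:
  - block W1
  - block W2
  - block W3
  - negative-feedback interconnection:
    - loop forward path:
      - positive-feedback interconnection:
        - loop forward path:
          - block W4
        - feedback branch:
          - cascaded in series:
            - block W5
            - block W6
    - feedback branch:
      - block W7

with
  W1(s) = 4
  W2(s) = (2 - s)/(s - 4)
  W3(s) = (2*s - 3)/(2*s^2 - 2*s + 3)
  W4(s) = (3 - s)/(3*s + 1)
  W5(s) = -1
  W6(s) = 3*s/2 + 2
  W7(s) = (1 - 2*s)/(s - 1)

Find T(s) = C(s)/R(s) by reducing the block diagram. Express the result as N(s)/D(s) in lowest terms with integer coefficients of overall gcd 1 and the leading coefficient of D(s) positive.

Step 1 - series reduction of W5, W6; result -3*s/2 - 2
Step 2 - reduce the feedback loop with forward W4 and return (W5*W6); result (2*s - 6)/(3*s^2 - 11*s - 14)
Step 3 - feedback reduction of [W4/(1-W4*(W5*W6))], W7; result (2*s^2 - 8*s + 6)/(3*s^3 - 18*s^2 + 11*s + 8)
Step 4 - combine W1, W2, W3, [[W4/(1-W4*(W5*W6))]/(1+[W4/(1-W4*(W5*W6))]*W7)] in parallel; the result is T(s) itself (integer coefficients, no common factor, positive leading denominator coefficient)

Therefore the answer is (18*s^6 - 200*s^5 + 684*s^4 - 748*s^3 + 398*s^2 + 40*s - 312)/(6*s^6 - 66*s^5 + 235*s^4 - 328*s^3 + 257*s^2 - 44*s - 96).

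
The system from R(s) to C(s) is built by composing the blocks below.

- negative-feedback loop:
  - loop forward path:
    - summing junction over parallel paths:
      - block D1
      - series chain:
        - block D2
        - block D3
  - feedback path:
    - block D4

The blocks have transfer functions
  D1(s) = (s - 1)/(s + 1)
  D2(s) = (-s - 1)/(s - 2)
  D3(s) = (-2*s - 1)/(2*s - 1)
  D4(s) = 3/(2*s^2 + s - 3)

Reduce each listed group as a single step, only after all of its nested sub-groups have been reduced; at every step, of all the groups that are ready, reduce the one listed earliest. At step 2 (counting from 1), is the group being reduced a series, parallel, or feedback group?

Reducing step by step:

Step 1: reduce the series chain D2, D3
Step 2: sum the parallel branches D1, (D2*D3)
Step 3: close the feedback loop around (D1+(D2*D3)), D4
So the answer for step 2 is parallel.

Answer: parallel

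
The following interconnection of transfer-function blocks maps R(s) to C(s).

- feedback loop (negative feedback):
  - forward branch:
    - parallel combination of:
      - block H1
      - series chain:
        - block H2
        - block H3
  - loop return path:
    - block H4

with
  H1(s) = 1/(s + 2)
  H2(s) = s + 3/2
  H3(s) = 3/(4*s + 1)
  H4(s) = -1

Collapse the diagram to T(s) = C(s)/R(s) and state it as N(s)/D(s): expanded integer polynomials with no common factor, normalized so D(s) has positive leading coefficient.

Reducing step by step:

Step 1. series reduction of H2, H3: (6*s + 9)/(8*s + 2)
Step 2. reduce the parallel group H1, (H2*H3): (6*s^2 + 29*s + 20)/(8*s^2 + 18*s + 4)
Step 3. collapse the loop ((H1+(H2*H3)) forward, H4 return): this yields T(s), and no further normalization is needed

Answer: (6*s^2 + 29*s + 20)/(2*s^2 - 11*s - 16)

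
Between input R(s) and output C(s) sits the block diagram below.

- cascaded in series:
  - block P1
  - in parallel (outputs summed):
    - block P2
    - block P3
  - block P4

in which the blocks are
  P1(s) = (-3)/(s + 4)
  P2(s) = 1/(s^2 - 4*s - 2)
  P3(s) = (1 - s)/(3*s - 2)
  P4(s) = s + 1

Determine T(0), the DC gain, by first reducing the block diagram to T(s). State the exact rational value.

The answer is 3/4.

Reasoning:
Step 1: combine P2, P3 in parallel: (-s^3 + 5*s^2 + s - 4)/(3*s^3 - 14*s^2 + 2*s + 4)
Step 2: multiply P1, (P2+P3), P4 (series): (3*s^4 - 12*s^3 - 18*s^2 + 9*s + 12)/(3*s^4 - 2*s^3 - 54*s^2 + 12*s + 16)
Evaluating the step-2 result (the overall T(s)) at s = 0 gives T(0) = 12/16 = 3/4.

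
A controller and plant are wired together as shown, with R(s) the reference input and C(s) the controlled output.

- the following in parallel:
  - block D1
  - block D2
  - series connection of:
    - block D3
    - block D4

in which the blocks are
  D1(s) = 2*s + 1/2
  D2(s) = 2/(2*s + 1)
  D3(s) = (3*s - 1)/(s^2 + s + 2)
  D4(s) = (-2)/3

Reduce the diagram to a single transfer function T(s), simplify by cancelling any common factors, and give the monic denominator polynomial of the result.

(1) reduce the series chain D3, D4 gives (2 - 6*s)/(3*s^2 + 3*s + 6)
(2) parallel reduction of D1, D2, (D3*D4) gives (24*s^4 + 42*s^3 + 57*s^2 + 47*s + 34)/(12*s^3 + 18*s^2 + 30*s + 12)
T(s) is the step-2 result (common factors already cancelled). Leading coefficient of the denominator: 12. Divide through by 12 for the monic polynomial.

Answer: s^3 + 3*s^2/2 + 5*s/2 + 1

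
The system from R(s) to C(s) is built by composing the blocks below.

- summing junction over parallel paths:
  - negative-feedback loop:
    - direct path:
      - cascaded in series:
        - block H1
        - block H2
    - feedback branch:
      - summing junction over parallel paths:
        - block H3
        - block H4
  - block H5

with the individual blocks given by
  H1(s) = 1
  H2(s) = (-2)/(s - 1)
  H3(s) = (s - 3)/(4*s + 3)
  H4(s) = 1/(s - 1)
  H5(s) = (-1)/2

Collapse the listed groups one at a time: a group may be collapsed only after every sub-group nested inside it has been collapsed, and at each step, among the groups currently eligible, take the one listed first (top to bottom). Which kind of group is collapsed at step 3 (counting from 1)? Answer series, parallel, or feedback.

Step 1. combine H1, H2 in series
Step 2. reduce the parallel group H3, H4
Step 3. feedback reduction of (H1*H2), (H3+H4)
Step 4. add [(H1*H2)/(1+(H1*H2)*(H3+H4))], H5 (parallel)
Step 3 collapses a feedback group.

Answer: feedback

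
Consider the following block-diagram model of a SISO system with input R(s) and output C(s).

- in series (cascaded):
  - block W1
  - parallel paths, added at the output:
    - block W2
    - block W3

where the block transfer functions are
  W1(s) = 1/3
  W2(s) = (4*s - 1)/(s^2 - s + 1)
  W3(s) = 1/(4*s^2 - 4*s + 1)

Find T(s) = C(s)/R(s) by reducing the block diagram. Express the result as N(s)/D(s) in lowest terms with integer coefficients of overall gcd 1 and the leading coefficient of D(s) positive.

Step 1: parallel reduction of W2, W3, giving (16*s^3 - 19*s^2 + 7*s)/(4*s^4 - 8*s^3 + 9*s^2 - 5*s + 1)
Step 2: multiply W1, (W2+W3) (series) - this is the overall T(s), already in the required normalized form

Hence the answer: (16*s^3 - 19*s^2 + 7*s)/(12*s^4 - 24*s^3 + 27*s^2 - 15*s + 3)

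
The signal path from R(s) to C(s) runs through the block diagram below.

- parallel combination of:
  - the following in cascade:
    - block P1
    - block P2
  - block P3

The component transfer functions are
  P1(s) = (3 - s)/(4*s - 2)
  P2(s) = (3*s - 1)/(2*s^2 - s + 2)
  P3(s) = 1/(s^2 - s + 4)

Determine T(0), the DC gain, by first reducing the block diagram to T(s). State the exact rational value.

(1) multiply P1, P2 (series) -> (-3*s^2 + 10*s - 3)/(8*s^3 - 8*s^2 + 10*s - 4)
(2) reduce the parallel group (P1*P2), P3 -> (-3*s^4 + 21*s^3 - 33*s^2 + 53*s - 16)/(8*s^5 - 16*s^4 + 50*s^3 - 46*s^2 + 44*s - 16)
Evaluating the step-2 result (the overall T(s)) at s = 0 gives T(0) = -16/(-16) = 1.

Final answer: 1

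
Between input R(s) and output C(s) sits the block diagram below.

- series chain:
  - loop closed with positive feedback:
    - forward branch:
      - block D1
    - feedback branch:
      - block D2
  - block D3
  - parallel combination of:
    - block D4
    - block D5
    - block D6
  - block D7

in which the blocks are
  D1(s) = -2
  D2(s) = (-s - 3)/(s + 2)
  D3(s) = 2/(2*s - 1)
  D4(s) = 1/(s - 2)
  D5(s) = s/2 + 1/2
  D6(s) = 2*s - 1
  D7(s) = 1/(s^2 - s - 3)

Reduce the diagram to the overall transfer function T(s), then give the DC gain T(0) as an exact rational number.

Answer: -2/3

Working:
(1) feedback reduction of D1, D2: (2*s + 4)/(s + 4)
(2) reduce the parallel group D4, D5, D6: (5*s^2 - 11*s + 4)/(2*s - 4)
(3) series reduction of [D1/(1-D1*D2)], D3, (D4+D5+D6), D7: (10*s^3 - 2*s^2 - 36*s + 16)/(2*s^5 + s^4 - 27*s^3 + 17*s^2 + 46*s - 24)
Step 3 gives the overall T(s). Then T(0) = 16/(-24) = -2/3.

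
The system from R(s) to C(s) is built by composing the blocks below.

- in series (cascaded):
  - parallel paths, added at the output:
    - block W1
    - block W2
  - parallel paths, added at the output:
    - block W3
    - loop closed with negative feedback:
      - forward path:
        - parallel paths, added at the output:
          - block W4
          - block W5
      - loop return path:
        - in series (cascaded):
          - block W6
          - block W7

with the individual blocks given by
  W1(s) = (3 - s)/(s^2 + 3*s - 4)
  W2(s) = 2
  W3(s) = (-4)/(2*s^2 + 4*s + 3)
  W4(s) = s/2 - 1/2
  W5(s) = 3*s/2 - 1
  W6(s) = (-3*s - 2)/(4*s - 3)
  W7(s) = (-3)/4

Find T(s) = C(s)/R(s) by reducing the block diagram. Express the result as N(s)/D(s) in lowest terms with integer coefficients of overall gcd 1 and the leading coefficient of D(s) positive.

Step 1. reduce the parallel group W1, W2 -> (2*s^2 + 5*s - 5)/(s^2 + 3*s - 4)
Step 2. add W4, W5 (parallel) -> 2*s - 3/2
Step 3. reduce the series chain W6, W7 -> (9*s + 6)/(16*s - 12)
Step 4. collapse the loop ((W4+W5) forward, (W6*W7) return) -> (16*s - 12)/(9*s + 14)
Step 5. reduce the parallel group W3, [(W4+W5)/(1+(W4+W5)*(W6*W7))] -> (32*s^3 + 40*s^2 - 36*s - 92)/(18*s^3 + 64*s^2 + 83*s + 42)
Step 6. reduce the series chain (W1+W2), (W3+[(W4+W5)/(1+(W4+W5)*(W6*W7))]): this yields T(s), and no further normalization is needed

Therefore the answer is (64*s^5 + 240*s^4 - 32*s^3 - 564*s^2 - 280*s + 460)/(18*s^5 + 118*s^4 + 203*s^3 + 35*s^2 - 206*s - 168).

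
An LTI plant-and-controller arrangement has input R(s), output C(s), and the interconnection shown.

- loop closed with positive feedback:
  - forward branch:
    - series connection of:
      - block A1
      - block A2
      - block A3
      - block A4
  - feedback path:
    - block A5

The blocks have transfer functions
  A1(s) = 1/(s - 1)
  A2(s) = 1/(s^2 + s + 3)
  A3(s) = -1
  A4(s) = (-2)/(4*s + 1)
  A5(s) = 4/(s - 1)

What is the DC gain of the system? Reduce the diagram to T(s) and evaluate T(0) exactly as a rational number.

The answer is 2/5.

Reasoning:
1. reduce the series chain A1, A2, A3, A4; result 2/(4*s^4 + s^3 + 8*s^2 - 10*s - 3)
2. feedback reduction of (A1*A2*A3*A4), A5; result (2*s - 2)/(4*s^5 - 3*s^4 + 7*s^3 - 18*s^2 + 7*s - 5)
Evaluating the step-2 result (the overall T(s)) at s = 0 gives T(0) = -2/(-5) = 2/5.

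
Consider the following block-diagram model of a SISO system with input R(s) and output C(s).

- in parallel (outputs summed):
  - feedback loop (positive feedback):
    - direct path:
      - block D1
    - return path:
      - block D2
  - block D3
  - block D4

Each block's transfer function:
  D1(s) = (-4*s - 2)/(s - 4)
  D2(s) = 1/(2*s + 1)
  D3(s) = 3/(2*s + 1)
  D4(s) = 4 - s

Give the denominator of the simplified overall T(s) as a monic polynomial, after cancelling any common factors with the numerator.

First reduce the diagram to T(s).

[1] feedback reduction of D1, D2 -> (-4*s - 2)/(s - 2)
[2] add [D1/(1-D1*D2)], D3, D4 (parallel) -> (-2*s^3 + 3*s^2 - 15*s - 16)/(2*s^2 - 3*s - 2)
The result of step 2 is T(s) in lowest terms. Its denominator has leading coefficient 2; dividing the denominator through by 2 makes it monic.

Answer: s^2 - 3*s/2 - 1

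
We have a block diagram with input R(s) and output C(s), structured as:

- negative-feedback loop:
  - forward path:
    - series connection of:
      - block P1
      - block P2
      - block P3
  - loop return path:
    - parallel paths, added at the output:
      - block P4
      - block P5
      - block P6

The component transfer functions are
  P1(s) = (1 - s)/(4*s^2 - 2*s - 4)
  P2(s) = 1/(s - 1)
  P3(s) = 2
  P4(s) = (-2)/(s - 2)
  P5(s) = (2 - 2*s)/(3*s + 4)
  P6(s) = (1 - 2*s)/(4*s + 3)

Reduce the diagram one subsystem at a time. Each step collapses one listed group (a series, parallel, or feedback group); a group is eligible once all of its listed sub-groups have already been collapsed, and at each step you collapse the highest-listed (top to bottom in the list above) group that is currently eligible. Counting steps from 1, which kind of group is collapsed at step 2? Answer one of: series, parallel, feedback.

1. series reduction of P1, P2, P3
2. reduce the parallel group P4, P5, P6
3. close the feedback loop around (P1*P2*P3), (P4+P5+P6)
So the answer for step 2 is parallel.

Final answer: parallel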